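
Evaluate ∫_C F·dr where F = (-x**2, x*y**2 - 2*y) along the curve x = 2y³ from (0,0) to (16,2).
-1348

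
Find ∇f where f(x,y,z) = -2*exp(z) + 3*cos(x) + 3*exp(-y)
(-3*sin(x), -3*exp(-y), -2*exp(z))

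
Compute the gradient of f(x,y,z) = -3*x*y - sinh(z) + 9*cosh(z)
(-3*y, -3*x, 9*sinh(z) - cosh(z))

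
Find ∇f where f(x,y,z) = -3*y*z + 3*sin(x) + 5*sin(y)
(3*cos(x), -3*z + 5*cos(y), -3*y)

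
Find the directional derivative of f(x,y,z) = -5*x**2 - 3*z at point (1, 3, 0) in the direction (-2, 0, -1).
23*sqrt(5)/5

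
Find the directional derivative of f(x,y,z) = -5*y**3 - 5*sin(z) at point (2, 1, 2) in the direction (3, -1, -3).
15*sqrt(19)*(cos(2) + 1)/19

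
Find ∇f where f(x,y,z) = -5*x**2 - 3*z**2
(-10*x, 0, -6*z)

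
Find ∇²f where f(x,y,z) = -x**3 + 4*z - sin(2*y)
-6*x + 4*sin(2*y)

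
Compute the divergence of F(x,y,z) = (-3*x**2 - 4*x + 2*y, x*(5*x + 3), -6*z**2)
-6*x - 12*z - 4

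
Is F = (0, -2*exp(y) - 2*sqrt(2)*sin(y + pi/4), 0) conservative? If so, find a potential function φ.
Yes, F is conservative. φ = -2*exp(y) + 2*sqrt(2)*cos(y + pi/4)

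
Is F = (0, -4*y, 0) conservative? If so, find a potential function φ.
Yes, F is conservative. φ = -2*y**2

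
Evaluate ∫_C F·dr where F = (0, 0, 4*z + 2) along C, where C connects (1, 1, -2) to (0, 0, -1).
-4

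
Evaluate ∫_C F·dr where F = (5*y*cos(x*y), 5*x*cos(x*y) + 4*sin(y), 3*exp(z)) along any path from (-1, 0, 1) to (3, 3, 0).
-3*E + 5*sin(9) - 4*cos(3) + 7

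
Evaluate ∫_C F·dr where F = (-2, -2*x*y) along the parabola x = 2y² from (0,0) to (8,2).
-32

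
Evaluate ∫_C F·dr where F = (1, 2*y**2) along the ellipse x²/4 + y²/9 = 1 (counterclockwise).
0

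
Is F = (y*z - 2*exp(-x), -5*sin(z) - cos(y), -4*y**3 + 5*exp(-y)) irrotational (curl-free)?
No, ∇×F = (-12*y**2 + 5*cos(z) - 5*exp(-y), y, -z)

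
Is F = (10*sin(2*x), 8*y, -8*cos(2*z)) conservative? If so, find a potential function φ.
Yes, F is conservative. φ = 4*y**2 - 4*sin(2*z) - 5*cos(2*x)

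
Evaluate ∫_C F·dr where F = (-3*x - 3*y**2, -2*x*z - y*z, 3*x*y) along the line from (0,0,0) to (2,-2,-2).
-26/3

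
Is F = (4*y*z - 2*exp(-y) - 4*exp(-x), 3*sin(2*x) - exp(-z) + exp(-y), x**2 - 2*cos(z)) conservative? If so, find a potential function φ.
No, ∇×F = (-exp(-z), -2*x + 4*y, -4*z + 6*cos(2*x) - 2*exp(-y)) ≠ 0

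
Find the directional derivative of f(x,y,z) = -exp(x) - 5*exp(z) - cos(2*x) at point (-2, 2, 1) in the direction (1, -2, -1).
sqrt(6)*(-1 - 2*exp(2)*sin(4) + 5*exp(3))*exp(-2)/6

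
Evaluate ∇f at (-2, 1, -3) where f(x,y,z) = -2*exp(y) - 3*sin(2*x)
(-6*cos(4), -2*E, 0)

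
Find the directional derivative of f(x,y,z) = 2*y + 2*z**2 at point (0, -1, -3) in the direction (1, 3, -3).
42*sqrt(19)/19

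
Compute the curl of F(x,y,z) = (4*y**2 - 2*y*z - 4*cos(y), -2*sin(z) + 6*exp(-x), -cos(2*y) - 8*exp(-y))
(2*sin(2*y) + 2*cos(z) + 8*exp(-y), -2*y, -8*y + 2*z - 4*sin(y) - 6*exp(-x))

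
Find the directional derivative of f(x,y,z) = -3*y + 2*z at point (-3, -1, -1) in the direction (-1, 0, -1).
-sqrt(2)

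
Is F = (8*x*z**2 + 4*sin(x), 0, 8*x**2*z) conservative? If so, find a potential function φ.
Yes, F is conservative. φ = 4*x**2*z**2 - 4*cos(x)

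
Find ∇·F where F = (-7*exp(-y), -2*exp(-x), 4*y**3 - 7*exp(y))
0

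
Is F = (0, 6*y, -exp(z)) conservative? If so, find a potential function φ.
Yes, F is conservative. φ = 3*y**2 - exp(z)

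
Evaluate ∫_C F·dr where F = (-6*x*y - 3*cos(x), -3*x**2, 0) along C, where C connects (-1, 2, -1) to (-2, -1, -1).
-3*sin(1) + 3*sin(2) + 18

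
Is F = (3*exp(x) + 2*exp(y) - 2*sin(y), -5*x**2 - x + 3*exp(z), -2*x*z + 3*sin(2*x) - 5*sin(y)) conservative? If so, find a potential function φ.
No, ∇×F = (-3*exp(z) - 5*cos(y), 2*z - 6*cos(2*x), -10*x - 2*exp(y) + 2*cos(y) - 1) ≠ 0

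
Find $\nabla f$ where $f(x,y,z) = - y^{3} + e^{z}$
(0, -3*y**2, exp(z))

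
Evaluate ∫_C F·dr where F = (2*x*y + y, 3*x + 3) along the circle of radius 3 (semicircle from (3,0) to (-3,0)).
9*pi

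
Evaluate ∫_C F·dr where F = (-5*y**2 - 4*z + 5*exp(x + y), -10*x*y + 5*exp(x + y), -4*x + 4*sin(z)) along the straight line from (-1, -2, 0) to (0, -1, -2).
-16 - 5*exp(-3) - 4*cos(2) + 5*exp(-1)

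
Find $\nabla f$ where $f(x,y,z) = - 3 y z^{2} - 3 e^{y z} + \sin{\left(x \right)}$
(cos(x), 3*z*(-z - exp(y*z)), 3*y*(-2*z - exp(y*z)))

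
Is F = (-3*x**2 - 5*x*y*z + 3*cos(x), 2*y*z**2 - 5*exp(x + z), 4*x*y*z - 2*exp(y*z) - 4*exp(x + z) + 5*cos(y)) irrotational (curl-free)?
No, ∇×F = (4*x*z - 4*y*z - 2*z*exp(y*z) + 5*exp(x + z) - 5*sin(y), -5*x*y - 4*y*z + 4*exp(x + z), 5*x*z - 5*exp(x + z))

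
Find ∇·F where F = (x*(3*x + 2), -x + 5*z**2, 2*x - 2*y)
6*x + 2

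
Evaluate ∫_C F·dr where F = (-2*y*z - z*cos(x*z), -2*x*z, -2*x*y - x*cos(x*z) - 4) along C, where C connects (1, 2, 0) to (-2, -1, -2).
16 - sin(4)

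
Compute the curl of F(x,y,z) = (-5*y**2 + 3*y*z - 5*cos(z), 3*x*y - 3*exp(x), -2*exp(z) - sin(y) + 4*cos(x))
(-cos(y), 3*y + 4*sin(x) + 5*sin(z), 13*y - 3*z - 3*exp(x))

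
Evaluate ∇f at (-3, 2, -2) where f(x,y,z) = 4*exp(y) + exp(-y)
(0, (-1 + 4*exp(4))*exp(-2), 0)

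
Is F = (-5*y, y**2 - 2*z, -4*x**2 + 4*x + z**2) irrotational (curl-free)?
No, ∇×F = (2, 8*x - 4, 5)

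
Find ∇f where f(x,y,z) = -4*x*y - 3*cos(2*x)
(-4*y + 6*sin(2*x), -4*x, 0)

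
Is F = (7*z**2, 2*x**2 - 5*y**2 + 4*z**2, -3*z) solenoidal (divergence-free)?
No, ∇·F = -10*y - 3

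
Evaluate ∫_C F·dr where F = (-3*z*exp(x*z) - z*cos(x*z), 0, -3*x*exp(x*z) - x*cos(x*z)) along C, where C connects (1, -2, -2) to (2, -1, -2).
-sin(2) + sin(4) - 3*exp(-4) + 3*exp(-2)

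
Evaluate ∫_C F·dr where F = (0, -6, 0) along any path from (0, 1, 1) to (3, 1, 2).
0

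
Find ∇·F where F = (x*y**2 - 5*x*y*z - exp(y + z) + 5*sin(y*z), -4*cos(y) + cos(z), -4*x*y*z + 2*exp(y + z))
-4*x*y + y**2 - 5*y*z + 2*exp(y + z) + 4*sin(y)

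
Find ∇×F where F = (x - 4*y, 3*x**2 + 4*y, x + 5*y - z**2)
(5, -1, 6*x + 4)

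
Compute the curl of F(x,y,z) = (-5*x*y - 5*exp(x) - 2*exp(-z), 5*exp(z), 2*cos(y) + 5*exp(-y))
(-5*exp(z) - 2*sin(y) - 5*exp(-y), 2*exp(-z), 5*x)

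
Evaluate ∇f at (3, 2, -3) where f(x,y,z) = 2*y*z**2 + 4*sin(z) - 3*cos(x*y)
(6*sin(6), 9*sin(6) + 18, -24 + 4*cos(3))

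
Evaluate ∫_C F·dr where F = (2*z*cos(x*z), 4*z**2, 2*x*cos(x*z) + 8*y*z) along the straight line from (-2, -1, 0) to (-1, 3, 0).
0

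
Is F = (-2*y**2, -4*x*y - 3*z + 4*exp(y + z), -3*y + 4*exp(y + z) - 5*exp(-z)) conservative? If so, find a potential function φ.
Yes, F is conservative. φ = -2*x*y**2 - 3*y*z + 4*exp(y + z) + 5*exp(-z)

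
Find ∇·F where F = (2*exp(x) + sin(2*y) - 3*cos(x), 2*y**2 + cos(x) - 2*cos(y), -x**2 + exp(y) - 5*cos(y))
4*y + 2*exp(x) + 3*sin(x) + 2*sin(y)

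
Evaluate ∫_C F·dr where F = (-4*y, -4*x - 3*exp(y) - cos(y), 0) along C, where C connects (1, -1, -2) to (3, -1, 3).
8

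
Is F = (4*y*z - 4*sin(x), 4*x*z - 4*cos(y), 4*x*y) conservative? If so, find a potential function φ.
Yes, F is conservative. φ = 4*x*y*z - 4*sin(y) + 4*cos(x)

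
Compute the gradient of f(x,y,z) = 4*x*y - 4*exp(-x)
(4*y + 4*exp(-x), 4*x, 0)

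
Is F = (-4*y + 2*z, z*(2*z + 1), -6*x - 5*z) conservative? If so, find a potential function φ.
No, ∇×F = (-4*z - 1, 8, 4) ≠ 0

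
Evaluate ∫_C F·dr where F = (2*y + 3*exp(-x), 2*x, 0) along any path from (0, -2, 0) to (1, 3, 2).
9 - 3*exp(-1)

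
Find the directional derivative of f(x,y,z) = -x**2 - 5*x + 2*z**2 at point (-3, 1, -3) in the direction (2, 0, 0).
1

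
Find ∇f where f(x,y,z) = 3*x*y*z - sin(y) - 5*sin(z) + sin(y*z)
(3*y*z, 3*x*z + z*cos(y*z) - cos(y), 3*x*y + y*cos(y*z) - 5*cos(z))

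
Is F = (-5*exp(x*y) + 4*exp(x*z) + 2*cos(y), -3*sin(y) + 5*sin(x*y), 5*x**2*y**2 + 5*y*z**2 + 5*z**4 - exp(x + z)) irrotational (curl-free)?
No, ∇×F = (10*x**2*y + 5*z**2, -10*x*y**2 + 4*x*exp(x*z) + exp(x + z), 5*x*exp(x*y) + 5*y*cos(x*y) + 2*sin(y))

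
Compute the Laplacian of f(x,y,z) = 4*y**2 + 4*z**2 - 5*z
16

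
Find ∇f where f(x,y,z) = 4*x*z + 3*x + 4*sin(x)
(4*z + 4*cos(x) + 3, 0, 4*x)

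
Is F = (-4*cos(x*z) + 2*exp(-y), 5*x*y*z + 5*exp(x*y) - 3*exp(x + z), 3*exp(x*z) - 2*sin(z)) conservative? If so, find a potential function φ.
No, ∇×F = (-5*x*y + 3*exp(x + z), 4*x*sin(x*z) - 3*z*exp(x*z), 5*y*z + 5*y*exp(x*y) - 3*exp(x + z) + 2*exp(-y)) ≠ 0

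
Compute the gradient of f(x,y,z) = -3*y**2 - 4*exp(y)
(0, -6*y - 4*exp(y), 0)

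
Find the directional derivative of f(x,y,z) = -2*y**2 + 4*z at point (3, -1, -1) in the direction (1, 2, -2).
0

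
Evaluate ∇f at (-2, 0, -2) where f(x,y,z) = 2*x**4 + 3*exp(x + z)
(-64 + 3*exp(-4), 0, 3*exp(-4))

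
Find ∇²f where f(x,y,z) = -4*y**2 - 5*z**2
-18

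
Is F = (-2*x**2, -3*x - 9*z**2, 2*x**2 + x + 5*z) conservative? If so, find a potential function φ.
No, ∇×F = (18*z, -4*x - 1, -3) ≠ 0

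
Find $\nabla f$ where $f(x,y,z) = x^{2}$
(2*x, 0, 0)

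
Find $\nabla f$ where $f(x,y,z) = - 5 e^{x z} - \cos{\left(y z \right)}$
(-5*z*exp(x*z), z*sin(y*z), -5*x*exp(x*z) + y*sin(y*z))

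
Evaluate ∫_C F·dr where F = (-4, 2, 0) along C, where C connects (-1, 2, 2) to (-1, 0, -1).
-4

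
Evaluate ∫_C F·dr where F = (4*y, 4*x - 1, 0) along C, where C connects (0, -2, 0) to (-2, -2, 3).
16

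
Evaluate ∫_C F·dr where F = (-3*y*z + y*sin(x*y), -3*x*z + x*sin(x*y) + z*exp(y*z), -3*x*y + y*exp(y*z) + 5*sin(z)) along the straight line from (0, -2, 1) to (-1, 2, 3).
-exp(-2) - cos(2) + 5*cos(1) - 5*cos(3) + 19 + exp(6)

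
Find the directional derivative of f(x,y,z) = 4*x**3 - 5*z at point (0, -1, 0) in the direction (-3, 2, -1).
5*sqrt(14)/14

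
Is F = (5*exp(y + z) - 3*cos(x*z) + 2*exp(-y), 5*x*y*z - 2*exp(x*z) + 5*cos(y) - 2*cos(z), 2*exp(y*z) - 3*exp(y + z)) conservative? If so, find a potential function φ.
No, ∇×F = (-5*x*y + 2*x*exp(x*z) + 2*z*exp(y*z) - 3*exp(y + z) - 2*sin(z), 3*x*sin(x*z) + 5*exp(y + z), 5*y*z - 2*z*exp(x*z) - 5*exp(y + z) + 2*exp(-y)) ≠ 0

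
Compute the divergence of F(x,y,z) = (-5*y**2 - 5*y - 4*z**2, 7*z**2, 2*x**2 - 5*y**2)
0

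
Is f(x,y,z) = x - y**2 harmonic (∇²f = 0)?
No, ∇²f = -2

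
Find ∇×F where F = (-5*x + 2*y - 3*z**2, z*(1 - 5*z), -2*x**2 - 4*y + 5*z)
(10*z - 5, 4*x - 6*z, -2)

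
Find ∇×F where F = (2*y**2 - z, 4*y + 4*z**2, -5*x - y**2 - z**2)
(-2*y - 8*z, 4, -4*y)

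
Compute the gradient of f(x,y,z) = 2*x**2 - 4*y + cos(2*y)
(4*x, -2*sin(2*y) - 4, 0)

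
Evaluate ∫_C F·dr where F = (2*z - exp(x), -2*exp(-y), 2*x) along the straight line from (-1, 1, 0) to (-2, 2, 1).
-4 - exp(-1) + exp(-2)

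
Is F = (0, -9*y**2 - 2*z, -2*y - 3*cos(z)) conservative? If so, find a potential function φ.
Yes, F is conservative. φ = -3*y**3 - 2*y*z - 3*sin(z)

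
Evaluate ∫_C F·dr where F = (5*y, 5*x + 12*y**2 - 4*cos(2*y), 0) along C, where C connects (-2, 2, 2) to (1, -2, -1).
-54 + 4*sin(4)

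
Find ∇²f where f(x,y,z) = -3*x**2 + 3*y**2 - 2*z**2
-4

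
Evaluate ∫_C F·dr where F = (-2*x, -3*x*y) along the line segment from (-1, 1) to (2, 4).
-21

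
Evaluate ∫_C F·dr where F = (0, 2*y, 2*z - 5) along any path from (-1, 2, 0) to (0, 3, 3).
-1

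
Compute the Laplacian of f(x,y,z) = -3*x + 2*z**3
12*z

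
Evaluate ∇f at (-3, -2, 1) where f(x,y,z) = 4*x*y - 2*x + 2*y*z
(-10, -10, -4)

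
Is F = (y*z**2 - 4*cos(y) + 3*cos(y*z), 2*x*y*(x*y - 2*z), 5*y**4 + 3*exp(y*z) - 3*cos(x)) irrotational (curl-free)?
No, ∇×F = (4*x*y + 20*y**3 + 3*z*exp(y*z), 2*y*z - 3*y*sin(y*z) - 3*sin(x), 4*x*y**2 - 4*y*z - z**2 + 3*z*sin(y*z) - 4*sin(y))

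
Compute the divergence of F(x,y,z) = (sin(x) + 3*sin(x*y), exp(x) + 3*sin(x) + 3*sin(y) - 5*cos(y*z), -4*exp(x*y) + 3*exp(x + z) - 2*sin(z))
3*y*cos(x*y) + 5*z*sin(y*z) + 3*exp(x + z) + cos(x) + 3*cos(y) - 2*cos(z)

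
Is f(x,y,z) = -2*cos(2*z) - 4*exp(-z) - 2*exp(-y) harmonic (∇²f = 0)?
No, ∇²f = 8*cos(2*z) - 4*exp(-z) - 2*exp(-y)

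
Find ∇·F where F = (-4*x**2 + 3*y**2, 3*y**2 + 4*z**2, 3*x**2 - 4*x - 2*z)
-8*x + 6*y - 2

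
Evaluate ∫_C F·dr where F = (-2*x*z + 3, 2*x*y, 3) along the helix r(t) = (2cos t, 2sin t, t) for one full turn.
2*pi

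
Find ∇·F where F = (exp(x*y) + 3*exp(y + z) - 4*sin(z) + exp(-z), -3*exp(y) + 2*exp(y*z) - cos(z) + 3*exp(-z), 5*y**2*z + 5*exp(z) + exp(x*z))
x*exp(x*z) + 5*y**2 + y*exp(x*y) + 2*z*exp(y*z) - 3*exp(y) + 5*exp(z)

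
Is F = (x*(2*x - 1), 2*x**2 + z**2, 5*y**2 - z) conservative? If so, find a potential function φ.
No, ∇×F = (10*y - 2*z, 0, 4*x) ≠ 0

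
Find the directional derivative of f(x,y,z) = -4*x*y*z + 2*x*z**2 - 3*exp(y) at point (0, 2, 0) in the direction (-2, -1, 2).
exp(2)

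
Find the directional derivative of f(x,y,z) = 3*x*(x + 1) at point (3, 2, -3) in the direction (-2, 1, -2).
-14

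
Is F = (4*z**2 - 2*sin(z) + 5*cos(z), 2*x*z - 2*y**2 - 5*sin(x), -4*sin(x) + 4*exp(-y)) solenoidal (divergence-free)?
No, ∇·F = -4*y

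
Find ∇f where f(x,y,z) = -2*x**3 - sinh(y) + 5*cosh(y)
(-6*x**2, 5*sinh(y) - cosh(y), 0)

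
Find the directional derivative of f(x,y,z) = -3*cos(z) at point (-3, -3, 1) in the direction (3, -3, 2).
3*sqrt(22)*sin(1)/11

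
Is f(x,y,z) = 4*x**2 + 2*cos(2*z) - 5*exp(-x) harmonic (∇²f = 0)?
No, ∇²f = 16*sin(z)**2 - 5*exp(-x)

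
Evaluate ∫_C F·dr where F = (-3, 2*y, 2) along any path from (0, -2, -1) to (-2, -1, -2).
1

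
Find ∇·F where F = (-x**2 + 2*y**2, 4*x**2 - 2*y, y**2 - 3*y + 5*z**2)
-2*x + 10*z - 2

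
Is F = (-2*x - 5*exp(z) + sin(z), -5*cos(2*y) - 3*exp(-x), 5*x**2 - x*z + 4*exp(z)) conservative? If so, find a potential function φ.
No, ∇×F = (0, -10*x + z - 5*exp(z) + cos(z), 3*exp(-x)) ≠ 0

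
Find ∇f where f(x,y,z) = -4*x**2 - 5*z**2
(-8*x, 0, -10*z)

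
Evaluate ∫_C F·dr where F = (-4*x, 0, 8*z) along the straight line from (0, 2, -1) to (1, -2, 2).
10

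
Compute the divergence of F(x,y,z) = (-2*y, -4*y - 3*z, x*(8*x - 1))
-4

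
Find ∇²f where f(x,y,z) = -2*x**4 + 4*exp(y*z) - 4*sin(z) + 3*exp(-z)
(4*(-6*x**2 + y**2*exp(y*z) + z**2*exp(y*z) + sin(z))*exp(z) + 3)*exp(-z)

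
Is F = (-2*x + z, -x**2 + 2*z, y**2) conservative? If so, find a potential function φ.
No, ∇×F = (2*y - 2, 1, -2*x) ≠ 0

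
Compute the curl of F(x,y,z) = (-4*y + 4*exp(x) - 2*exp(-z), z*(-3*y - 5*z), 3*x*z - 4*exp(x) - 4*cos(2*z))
(3*y + 10*z, -3*z + 4*exp(x) + 2*exp(-z), 4)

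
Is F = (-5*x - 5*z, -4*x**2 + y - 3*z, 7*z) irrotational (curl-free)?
No, ∇×F = (3, -5, -8*x)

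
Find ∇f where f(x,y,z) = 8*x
(8, 0, 0)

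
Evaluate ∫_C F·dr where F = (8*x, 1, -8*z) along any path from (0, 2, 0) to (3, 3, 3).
1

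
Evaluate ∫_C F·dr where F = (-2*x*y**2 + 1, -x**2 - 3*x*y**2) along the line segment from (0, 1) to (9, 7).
-4527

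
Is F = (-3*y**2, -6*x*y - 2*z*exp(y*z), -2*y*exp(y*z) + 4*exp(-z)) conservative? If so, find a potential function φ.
Yes, F is conservative. φ = -3*x*y**2 - 2*exp(y*z) - 4*exp(-z)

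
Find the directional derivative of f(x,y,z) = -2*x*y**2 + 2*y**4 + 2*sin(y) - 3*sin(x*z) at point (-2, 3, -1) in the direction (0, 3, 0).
2*cos(3) + 240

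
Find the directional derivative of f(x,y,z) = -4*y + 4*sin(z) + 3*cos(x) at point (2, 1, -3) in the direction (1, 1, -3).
-sqrt(11)*(12*cos(3) + 3*sin(2) + 4)/11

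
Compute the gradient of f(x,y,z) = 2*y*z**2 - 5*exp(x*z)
(-5*z*exp(x*z), 2*z**2, -5*x*exp(x*z) + 4*y*z)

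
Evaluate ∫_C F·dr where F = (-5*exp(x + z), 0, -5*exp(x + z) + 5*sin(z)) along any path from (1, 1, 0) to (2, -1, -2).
-5*cos(2) + 5*E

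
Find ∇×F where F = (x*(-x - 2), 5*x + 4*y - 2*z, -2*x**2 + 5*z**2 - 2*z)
(2, 4*x, 5)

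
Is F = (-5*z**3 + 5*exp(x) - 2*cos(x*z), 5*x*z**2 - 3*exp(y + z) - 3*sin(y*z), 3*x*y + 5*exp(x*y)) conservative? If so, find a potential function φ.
No, ∇×F = (-10*x*z + 5*x*exp(x*y) + 3*x + 3*y*cos(y*z) + 3*exp(y + z), 2*x*sin(x*z) - 5*y*exp(x*y) - 3*y - 15*z**2, 5*z**2) ≠ 0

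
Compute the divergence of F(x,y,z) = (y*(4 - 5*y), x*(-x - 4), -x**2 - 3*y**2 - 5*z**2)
-10*z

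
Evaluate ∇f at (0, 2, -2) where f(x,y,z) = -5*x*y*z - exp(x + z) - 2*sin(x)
(18 - exp(-2), 0, -exp(-2))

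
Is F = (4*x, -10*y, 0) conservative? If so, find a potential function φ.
Yes, F is conservative. φ = 2*x**2 - 5*y**2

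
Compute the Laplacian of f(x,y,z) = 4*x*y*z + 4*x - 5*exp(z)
-5*exp(z)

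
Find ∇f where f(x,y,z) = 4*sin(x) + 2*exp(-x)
(4*cos(x) - 2*exp(-x), 0, 0)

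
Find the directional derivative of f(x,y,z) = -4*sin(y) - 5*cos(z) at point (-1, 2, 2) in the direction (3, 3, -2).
-sqrt(22)*(6*cos(2) + 5*sin(2))/11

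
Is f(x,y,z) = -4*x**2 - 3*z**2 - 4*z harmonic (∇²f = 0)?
No, ∇²f = -14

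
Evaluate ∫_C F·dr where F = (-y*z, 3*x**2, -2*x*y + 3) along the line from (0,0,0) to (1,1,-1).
-1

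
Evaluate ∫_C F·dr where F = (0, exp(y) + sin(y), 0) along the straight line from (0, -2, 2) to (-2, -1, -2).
-cos(1) + cos(2) - exp(-2) + exp(-1)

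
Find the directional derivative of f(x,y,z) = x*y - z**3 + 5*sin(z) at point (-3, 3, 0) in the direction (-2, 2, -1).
-17/3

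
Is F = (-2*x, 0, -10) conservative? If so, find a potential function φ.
Yes, F is conservative. φ = -x**2 - 10*z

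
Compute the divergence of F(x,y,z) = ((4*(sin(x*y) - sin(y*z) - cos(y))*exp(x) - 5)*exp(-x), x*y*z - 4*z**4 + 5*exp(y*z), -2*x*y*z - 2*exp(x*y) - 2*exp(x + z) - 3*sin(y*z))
-2*x*y + x*z + 4*y*cos(x*y) - 3*y*cos(y*z) + 5*z*exp(y*z) - 2*exp(x + z) + 5*exp(-x)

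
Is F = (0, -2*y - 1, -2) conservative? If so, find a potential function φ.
Yes, F is conservative. φ = -y**2 - y - 2*z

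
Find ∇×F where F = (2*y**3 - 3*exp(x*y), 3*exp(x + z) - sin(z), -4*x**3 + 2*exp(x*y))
(2*x*exp(x*y) - 3*exp(x + z) + cos(z), 12*x**2 - 2*y*exp(x*y), 3*x*exp(x*y) - 6*y**2 + 3*exp(x + z))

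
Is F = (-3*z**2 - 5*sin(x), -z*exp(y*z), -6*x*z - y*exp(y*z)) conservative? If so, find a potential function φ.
Yes, F is conservative. φ = -3*x*z**2 - exp(y*z) + 5*cos(x)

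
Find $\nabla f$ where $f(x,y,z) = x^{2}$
(2*x, 0, 0)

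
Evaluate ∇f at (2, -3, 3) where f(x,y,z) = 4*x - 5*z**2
(4, 0, -30)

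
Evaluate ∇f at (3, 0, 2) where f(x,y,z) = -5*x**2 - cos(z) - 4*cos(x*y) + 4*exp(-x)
(-30 - 4*exp(-3), 0, sin(2))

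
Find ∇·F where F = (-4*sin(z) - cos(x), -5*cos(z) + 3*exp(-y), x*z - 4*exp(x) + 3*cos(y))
x + sin(x) - 3*exp(-y)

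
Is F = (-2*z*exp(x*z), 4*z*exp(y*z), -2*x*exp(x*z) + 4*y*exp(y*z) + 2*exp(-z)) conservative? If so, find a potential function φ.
Yes, F is conservative. φ = -2*exp(x*z) + 4*exp(y*z) - 2*exp(-z)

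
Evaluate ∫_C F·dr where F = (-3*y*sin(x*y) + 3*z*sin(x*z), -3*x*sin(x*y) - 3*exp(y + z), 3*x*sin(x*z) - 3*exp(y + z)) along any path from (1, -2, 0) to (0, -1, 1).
3*exp(-2) - 3*cos(2)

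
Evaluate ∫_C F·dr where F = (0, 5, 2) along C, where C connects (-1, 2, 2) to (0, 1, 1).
-7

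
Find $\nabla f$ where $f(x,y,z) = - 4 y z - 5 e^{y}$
(0, -4*z - 5*exp(y), -4*y)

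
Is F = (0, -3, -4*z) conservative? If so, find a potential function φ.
Yes, F is conservative. φ = -3*y - 2*z**2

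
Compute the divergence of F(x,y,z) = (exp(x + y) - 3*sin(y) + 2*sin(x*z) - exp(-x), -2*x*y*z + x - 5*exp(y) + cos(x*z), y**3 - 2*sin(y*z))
-2*x*z - 2*y*cos(y*z) + 2*z*cos(x*z) - 5*exp(y) + exp(x + y) + exp(-x)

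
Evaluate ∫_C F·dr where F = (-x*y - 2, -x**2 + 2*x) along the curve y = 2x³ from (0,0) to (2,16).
-36/5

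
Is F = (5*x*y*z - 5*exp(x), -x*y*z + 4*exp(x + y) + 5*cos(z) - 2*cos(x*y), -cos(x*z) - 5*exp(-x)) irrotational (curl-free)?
No, ∇×F = (x*y + 5*sin(z), 5*x*y - z*sin(x*z) - 5*exp(-x), -5*x*z - y*z + 2*y*sin(x*y) + 4*exp(x + y))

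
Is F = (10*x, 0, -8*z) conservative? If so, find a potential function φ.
Yes, F is conservative. φ = 5*x**2 - 4*z**2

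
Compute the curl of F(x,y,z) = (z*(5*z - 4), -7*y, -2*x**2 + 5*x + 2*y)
(2, 4*x + 10*z - 9, 0)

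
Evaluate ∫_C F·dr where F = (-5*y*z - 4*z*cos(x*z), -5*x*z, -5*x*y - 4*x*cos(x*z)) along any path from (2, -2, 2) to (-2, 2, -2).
-80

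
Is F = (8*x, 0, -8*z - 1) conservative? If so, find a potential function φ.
Yes, F is conservative. φ = 4*x**2 - 4*z**2 - z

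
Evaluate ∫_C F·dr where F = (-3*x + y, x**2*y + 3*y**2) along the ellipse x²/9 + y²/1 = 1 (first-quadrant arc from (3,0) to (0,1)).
67/4 - 3*pi/4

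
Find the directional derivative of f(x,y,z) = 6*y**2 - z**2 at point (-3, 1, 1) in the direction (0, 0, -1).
2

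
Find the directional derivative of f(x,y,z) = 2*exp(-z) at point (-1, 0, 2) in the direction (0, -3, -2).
4*sqrt(13)*exp(-2)/13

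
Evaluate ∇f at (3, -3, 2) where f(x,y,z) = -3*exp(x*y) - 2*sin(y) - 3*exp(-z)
(9*exp(-9), -9*exp(-9) - 2*cos(3), 3*exp(-2))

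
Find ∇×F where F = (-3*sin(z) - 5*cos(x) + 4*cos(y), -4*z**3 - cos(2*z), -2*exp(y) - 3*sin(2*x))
(12*z**2 - 2*exp(y) - 2*sin(2*z), 6*cos(2*x) - 3*cos(z), 4*sin(y))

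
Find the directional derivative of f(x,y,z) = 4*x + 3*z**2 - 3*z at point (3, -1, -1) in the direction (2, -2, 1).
-1/3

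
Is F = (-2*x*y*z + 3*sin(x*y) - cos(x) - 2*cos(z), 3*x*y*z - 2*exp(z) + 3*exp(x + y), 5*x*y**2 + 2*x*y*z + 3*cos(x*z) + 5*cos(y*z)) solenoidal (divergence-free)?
No, ∇·F = 2*x*y + 3*x*z - 3*x*sin(x*z) - 2*y*z - 5*y*sin(y*z) + 3*y*cos(x*y) + 3*exp(x + y) + sin(x)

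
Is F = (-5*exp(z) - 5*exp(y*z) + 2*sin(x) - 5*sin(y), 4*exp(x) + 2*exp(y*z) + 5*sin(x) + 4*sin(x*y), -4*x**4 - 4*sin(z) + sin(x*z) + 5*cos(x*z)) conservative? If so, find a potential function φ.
No, ∇×F = (-2*y*exp(y*z), 16*x**3 - 5*y*exp(y*z) + 5*z*sin(x*z) - z*cos(x*z) - 5*exp(z), 4*y*cos(x*y) + 5*z*exp(y*z) + 4*exp(x) + 5*cos(x) + 5*cos(y)) ≠ 0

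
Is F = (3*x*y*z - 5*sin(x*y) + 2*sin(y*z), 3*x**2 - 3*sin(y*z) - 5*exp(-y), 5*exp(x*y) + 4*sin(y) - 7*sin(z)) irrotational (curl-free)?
No, ∇×F = (5*x*exp(x*y) + 3*y*cos(y*z) + 4*cos(y), y*(3*x - 5*exp(x*y) + 2*cos(y*z)), -3*x*z + 5*x*cos(x*y) + 6*x - 2*z*cos(y*z))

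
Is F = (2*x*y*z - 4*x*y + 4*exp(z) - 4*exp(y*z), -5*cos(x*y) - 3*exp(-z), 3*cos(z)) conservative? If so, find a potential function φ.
No, ∇×F = (-3*exp(-z), 2*x*y - 4*y*exp(y*z) + 4*exp(z), -2*x*z + 4*x + 5*y*sin(x*y) + 4*z*exp(y*z)) ≠ 0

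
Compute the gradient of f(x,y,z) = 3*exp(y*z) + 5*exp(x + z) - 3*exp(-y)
(5*exp(x + z), 3*z*exp(y*z) + 3*exp(-y), 3*y*exp(y*z) + 5*exp(x + z))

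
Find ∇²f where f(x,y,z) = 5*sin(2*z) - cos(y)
-20*sin(2*z) + cos(y)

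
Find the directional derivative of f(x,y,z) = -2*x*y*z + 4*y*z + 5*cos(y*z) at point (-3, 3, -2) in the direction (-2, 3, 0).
-6*sqrt(13)*(5*sin(6) + 14)/13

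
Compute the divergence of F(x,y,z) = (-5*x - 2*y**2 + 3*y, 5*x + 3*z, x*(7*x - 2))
-5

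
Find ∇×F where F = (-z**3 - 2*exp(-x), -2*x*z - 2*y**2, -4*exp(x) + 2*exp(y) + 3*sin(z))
(2*x + 2*exp(y), -3*z**2 + 4*exp(x), -2*z)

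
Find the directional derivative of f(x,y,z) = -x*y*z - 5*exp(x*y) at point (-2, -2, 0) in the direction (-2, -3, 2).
2*sqrt(17)*(-25*exp(4) - 4)/17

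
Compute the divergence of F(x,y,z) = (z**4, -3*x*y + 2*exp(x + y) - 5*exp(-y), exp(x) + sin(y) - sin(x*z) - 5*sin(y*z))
-x*cos(x*z) - 3*x - 5*y*cos(y*z) + 2*exp(x + y) + 5*exp(-y)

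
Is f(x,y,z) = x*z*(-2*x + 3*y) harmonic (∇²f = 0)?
No, ∇²f = -4*z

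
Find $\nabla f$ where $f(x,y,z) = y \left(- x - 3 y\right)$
(-y, -x - 6*y, 0)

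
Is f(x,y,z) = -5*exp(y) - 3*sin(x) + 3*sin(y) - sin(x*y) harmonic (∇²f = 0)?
No, ∇²f = x**2*sin(x*y) + y**2*sin(x*y) - 5*exp(y) + 3*sin(x) - 3*sin(y)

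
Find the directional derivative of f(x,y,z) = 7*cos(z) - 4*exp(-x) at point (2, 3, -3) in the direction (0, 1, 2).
14*sqrt(5)*sin(3)/5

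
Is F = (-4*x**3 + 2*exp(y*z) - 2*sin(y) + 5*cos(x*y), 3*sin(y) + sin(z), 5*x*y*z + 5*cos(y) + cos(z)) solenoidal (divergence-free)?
No, ∇·F = -12*x**2 + 5*x*y - 5*y*sin(x*y) - sin(z) + 3*cos(y)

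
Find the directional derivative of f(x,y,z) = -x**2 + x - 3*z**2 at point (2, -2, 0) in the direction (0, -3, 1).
0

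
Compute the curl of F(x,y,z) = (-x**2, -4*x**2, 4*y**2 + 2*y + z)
(8*y + 2, 0, -8*x)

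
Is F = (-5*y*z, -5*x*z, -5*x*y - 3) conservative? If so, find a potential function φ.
Yes, F is conservative. φ = z*(-5*x*y - 3)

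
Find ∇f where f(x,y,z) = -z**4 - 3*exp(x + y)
(-3*exp(x + y), -3*exp(x + y), -4*z**3)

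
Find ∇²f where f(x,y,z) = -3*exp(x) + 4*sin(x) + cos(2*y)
-3*exp(x) - 4*sin(x) - 4*cos(2*y)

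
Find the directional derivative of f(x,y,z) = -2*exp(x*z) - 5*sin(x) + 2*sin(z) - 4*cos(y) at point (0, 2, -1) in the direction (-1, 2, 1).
sqrt(6)*(2*cos(1) + 3 + 8*sin(2))/6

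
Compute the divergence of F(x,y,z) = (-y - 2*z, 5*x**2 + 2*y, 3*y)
2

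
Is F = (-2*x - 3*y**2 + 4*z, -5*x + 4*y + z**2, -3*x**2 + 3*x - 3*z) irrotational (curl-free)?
No, ∇×F = (-2*z, 6*x + 1, 6*y - 5)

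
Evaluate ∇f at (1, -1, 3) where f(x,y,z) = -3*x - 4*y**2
(-3, 8, 0)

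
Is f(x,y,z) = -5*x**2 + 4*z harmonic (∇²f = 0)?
No, ∇²f = -10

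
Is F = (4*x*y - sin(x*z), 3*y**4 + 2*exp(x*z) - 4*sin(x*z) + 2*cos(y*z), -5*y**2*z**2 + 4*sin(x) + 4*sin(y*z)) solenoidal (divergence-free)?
No, ∇·F = 12*y**3 - 10*y**2*z + 4*y*cos(y*z) + 4*y - 2*z*sin(y*z) - z*cos(x*z)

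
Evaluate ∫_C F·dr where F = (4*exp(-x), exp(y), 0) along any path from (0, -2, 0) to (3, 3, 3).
-4*exp(-3) - exp(-2) + 4 + exp(3)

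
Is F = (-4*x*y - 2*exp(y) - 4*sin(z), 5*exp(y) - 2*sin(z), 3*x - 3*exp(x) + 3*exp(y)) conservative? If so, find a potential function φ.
No, ∇×F = (3*exp(y) + 2*cos(z), 3*exp(x) - 4*cos(z) - 3, 4*x + 2*exp(y)) ≠ 0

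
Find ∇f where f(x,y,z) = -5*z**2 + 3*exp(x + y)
(3*exp(x + y), 3*exp(x + y), -10*z)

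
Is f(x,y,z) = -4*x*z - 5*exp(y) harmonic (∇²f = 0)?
No, ∇²f = -5*exp(y)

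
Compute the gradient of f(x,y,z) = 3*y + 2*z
(0, 3, 2)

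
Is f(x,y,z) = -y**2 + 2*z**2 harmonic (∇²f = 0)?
No, ∇²f = 2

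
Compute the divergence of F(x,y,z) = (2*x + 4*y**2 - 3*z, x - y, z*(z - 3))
2*z - 2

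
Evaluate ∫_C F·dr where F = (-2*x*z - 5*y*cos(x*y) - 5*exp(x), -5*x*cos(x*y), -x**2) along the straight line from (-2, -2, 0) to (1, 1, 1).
-5*E - 5*sin(1) + 5*sin(4) - 1 + 5*exp(-2)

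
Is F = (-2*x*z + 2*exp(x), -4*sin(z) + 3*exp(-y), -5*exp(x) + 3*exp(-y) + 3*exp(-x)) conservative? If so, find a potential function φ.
No, ∇×F = (4*cos(z) - 3*exp(-y), -2*x + 5*exp(x) + 3*exp(-x), 0) ≠ 0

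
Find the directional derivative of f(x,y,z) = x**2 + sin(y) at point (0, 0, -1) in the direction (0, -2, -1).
-2*sqrt(5)/5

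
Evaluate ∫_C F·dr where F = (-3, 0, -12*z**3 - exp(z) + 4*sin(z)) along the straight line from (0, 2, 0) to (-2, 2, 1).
-E - 4*cos(1) + 8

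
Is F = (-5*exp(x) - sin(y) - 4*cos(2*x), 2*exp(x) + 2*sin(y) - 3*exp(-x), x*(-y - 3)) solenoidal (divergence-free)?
No, ∇·F = -5*exp(x) + 8*sin(2*x) + 2*cos(y)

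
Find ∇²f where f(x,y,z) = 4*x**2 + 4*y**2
16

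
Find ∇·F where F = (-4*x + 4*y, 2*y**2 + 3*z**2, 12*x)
4*y - 4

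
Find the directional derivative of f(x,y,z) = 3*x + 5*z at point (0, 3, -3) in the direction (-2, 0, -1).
-11*sqrt(5)/5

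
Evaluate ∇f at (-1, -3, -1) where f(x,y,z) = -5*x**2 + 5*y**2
(10, -30, 0)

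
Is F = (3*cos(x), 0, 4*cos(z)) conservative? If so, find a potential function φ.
Yes, F is conservative. φ = 3*sin(x) + 4*sin(z)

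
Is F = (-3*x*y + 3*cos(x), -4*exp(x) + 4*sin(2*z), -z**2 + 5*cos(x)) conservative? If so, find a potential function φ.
No, ∇×F = (-8*cos(2*z), 5*sin(x), 3*x - 4*exp(x)) ≠ 0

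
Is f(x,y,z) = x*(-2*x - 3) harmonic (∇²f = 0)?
No, ∇²f = -4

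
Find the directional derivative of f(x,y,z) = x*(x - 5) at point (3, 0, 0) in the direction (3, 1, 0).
3*sqrt(10)/10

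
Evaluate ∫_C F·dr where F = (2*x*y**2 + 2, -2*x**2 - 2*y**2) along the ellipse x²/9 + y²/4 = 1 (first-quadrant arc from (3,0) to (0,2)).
-160/3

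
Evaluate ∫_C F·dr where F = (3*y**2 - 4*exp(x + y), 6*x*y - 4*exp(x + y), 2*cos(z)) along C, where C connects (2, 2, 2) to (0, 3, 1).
-4*exp(3) - 24 - 2*sin(2) + 2*sin(1) + 4*exp(4)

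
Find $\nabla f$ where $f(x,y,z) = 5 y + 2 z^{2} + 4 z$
(0, 5, 4*z + 4)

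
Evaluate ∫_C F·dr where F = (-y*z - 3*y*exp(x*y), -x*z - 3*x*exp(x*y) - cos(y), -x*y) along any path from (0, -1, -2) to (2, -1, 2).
7 - 3*exp(-2)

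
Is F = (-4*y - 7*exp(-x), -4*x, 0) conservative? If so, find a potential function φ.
Yes, F is conservative. φ = -4*x*y + 7*exp(-x)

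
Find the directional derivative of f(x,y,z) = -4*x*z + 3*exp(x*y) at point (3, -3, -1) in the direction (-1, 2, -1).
sqrt(6)*(27 + 8*exp(9))*exp(-9)/6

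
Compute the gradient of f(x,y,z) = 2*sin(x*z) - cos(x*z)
(z*(sin(x*z) + 2*cos(x*z)), 0, x*(sin(x*z) + 2*cos(x*z)))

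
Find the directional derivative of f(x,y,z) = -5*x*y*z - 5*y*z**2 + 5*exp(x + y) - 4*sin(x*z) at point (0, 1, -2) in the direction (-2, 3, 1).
sqrt(14)*(-76 + 5*E)/14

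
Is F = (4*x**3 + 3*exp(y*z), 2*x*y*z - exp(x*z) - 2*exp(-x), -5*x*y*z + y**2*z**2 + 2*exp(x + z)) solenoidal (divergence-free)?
No, ∇·F = 12*x**2 - 5*x*y + 2*x*z + 2*y**2*z + 2*exp(x + z)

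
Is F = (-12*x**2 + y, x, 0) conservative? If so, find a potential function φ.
Yes, F is conservative. φ = x*(-4*x**2 + y)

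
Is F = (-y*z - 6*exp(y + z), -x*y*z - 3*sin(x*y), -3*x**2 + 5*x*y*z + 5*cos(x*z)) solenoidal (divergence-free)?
No, ∇·F = x*(5*y - z - 5*sin(x*z) - 3*cos(x*y))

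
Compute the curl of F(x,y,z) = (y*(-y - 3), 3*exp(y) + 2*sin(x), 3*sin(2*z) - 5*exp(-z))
(0, 0, 2*y + 2*cos(x) + 3)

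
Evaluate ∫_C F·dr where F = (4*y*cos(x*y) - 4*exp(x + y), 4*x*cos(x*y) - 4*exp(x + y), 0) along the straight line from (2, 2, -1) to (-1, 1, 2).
-4 - 4*sin(1) - 4*sin(4) + 4*exp(4)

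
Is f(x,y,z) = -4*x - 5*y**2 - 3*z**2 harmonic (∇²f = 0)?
No, ∇²f = -16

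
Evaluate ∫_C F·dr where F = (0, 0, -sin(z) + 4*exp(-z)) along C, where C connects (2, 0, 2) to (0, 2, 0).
-3 - cos(2) + 4*exp(-2)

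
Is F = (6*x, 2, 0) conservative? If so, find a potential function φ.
Yes, F is conservative. φ = 3*x**2 + 2*y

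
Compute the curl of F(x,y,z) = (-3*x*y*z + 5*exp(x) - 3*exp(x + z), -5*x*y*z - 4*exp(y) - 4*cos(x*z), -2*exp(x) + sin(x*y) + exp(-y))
((x*(5*y - 4*sin(x*z) + cos(x*y))*exp(y) - 1)*exp(-y), -3*x*y - y*cos(x*y) + 2*exp(x) - 3*exp(x + z), z*(3*x - 5*y + 4*sin(x*z)))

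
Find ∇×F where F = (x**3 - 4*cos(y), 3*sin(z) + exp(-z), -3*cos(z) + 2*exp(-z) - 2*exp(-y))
(-3*cos(z) + exp(-z) + 2*exp(-y), 0, -4*sin(y))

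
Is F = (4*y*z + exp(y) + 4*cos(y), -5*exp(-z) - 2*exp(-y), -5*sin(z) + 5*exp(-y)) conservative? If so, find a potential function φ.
No, ∇×F = (-5*exp(-z) - 5*exp(-y), 4*y, -4*z - exp(y) + 4*sin(y)) ≠ 0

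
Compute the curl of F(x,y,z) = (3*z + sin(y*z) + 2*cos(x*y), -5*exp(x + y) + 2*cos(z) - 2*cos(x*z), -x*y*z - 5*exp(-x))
(-x*z - 2*x*sin(x*z) + 2*sin(z), y*z + y*cos(y*z) + 3 - 5*exp(-x), 2*x*sin(x*y) + 2*z*sin(x*z) - z*cos(y*z) - 5*exp(x + y))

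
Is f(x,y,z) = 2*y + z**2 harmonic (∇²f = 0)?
No, ∇²f = 2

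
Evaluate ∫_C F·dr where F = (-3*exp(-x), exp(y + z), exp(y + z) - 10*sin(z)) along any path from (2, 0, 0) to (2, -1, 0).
-1 + exp(-1)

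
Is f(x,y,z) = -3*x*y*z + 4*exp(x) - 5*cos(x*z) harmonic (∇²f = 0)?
No, ∇²f = 5*x**2*cos(x*z) + 5*z**2*cos(x*z) + 4*exp(x)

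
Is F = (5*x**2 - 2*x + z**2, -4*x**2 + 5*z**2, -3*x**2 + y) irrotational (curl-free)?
No, ∇×F = (1 - 10*z, 6*x + 2*z, -8*x)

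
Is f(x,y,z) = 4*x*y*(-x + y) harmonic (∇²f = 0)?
No, ∇²f = 8*x - 8*y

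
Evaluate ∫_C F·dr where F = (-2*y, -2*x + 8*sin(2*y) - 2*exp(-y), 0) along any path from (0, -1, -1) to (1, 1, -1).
-4*sinh(1) - 2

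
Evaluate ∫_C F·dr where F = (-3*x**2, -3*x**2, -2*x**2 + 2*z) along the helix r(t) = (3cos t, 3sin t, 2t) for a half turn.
-18*pi + 4*pi**2 + 54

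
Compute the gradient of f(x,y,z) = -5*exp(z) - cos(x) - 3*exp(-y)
(sin(x), 3*exp(-y), -5*exp(z))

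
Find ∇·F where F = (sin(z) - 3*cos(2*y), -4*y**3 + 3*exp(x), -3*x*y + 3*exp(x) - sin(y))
-12*y**2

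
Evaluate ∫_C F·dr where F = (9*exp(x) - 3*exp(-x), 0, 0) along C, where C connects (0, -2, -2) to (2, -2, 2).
-12 + 3*exp(-2) + 9*exp(2)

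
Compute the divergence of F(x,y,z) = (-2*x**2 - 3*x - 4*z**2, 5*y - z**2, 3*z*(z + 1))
-4*x + 6*z + 5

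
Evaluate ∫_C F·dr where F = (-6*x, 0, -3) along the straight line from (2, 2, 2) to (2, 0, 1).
3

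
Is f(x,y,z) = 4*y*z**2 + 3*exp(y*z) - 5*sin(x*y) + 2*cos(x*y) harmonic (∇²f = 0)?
No, ∇²f = 5*x**2*sin(x*y) - 2*x**2*cos(x*y) + y**2*(5*sin(x*y) - 2*cos(x*y)) + y*(3*y*exp(y*z) + 8) + 3*z**2*exp(y*z)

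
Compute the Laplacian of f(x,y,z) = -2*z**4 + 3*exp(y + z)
-24*z**2 + 6*exp(y + z)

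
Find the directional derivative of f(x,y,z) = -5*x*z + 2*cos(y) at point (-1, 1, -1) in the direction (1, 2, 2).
5 - 4*sin(1)/3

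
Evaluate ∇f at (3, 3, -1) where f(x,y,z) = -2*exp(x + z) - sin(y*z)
(-2*exp(2), cos(3), -2*exp(2) - 3*cos(3))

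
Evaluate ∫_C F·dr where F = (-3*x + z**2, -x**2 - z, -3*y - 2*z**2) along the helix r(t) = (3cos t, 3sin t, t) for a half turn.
pi**2*(-9 - 2*pi)/3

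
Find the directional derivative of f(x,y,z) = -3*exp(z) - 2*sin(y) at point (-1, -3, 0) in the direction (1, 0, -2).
6*sqrt(5)/5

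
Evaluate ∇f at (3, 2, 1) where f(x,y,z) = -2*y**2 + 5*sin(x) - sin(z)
(5*cos(3), -8, -cos(1))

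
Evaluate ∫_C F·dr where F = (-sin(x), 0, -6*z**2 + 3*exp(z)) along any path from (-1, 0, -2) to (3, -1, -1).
-14 + cos(3) - cos(1) - 3*exp(-2) + 3*exp(-1)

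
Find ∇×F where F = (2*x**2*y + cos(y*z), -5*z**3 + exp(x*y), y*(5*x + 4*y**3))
(5*x + 16*y**3 + 15*z**2, -y*(sin(y*z) + 5), -2*x**2 + y*exp(x*y) + z*sin(y*z))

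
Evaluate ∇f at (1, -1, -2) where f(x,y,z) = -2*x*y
(2, -2, 0)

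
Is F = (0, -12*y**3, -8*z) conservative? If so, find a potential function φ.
Yes, F is conservative. φ = -3*y**4 - 4*z**2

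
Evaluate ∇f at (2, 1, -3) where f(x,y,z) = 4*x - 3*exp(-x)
(3*exp(-2) + 4, 0, 0)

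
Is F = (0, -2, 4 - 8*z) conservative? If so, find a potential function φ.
Yes, F is conservative. φ = -2*y - 4*z**2 + 4*z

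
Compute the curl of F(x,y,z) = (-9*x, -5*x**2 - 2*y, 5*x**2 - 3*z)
(0, -10*x, -10*x)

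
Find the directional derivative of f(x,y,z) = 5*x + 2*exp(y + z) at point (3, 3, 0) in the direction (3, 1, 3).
sqrt(19)*(15 + 8*exp(3))/19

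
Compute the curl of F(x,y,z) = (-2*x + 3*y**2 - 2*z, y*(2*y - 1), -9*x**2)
(0, 18*x - 2, -6*y)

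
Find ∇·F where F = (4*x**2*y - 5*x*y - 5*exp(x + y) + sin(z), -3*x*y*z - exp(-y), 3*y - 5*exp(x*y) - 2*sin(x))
8*x*y - 3*x*z - 5*y - 5*exp(x + y) + exp(-y)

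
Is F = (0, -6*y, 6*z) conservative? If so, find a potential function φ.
Yes, F is conservative. φ = -3*y**2 + 3*z**2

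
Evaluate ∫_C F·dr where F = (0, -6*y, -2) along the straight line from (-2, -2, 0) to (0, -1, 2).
5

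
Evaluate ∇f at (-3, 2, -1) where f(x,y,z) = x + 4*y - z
(1, 4, -1)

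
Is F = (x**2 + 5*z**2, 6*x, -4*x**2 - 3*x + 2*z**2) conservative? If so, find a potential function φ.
No, ∇×F = (0, 8*x + 10*z + 3, 6) ≠ 0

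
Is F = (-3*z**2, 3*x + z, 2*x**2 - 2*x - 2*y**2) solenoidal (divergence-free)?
Yes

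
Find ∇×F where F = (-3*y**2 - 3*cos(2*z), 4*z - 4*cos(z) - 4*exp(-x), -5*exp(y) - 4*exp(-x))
(-5*exp(y) - 4*sin(z) - 4, 6*sin(2*z) - 4*exp(-x), 6*y + 4*exp(-x))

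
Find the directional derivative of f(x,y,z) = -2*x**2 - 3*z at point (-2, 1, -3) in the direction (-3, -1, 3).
-33*sqrt(19)/19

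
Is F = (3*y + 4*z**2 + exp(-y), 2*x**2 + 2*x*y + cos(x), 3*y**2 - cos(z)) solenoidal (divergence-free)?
No, ∇·F = 2*x + sin(z)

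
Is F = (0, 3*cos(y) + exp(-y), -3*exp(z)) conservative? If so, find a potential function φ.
Yes, F is conservative. φ = -3*exp(z) + 3*sin(y) - exp(-y)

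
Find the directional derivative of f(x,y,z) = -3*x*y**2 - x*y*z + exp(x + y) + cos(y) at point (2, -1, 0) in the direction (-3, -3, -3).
-sqrt(3)*(sin(1) + 2*E + 11)/3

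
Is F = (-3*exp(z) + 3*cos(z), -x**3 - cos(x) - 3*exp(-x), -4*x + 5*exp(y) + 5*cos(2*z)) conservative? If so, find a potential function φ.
No, ∇×F = (5*exp(y), -3*exp(z) - 3*sin(z) + 4, -3*x**2 + sin(x) + 3*exp(-x)) ≠ 0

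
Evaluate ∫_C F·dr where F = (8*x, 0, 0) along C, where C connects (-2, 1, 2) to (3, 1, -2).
20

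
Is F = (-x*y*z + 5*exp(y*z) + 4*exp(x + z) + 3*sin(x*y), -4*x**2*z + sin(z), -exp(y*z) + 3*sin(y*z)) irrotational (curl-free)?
No, ∇×F = (4*x**2 - z*exp(y*z) + 3*z*cos(y*z) - cos(z), -x*y + 5*y*exp(y*z) + 4*exp(x + z), -7*x*z - 3*x*cos(x*y) - 5*z*exp(y*z))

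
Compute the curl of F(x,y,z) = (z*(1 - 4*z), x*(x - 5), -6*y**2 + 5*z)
(-12*y, 1 - 8*z, 2*x - 5)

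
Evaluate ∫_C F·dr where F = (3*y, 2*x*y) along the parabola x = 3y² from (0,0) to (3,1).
15/2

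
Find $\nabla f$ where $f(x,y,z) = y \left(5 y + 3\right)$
(0, 10*y + 3, 0)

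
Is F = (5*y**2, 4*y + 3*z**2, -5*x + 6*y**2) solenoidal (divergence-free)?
No, ∇·F = 4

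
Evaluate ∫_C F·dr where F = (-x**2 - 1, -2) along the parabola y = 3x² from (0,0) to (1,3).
-22/3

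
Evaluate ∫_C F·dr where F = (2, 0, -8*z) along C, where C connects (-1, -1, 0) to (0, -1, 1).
-2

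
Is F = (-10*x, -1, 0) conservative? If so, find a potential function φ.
Yes, F is conservative. φ = -5*x**2 - y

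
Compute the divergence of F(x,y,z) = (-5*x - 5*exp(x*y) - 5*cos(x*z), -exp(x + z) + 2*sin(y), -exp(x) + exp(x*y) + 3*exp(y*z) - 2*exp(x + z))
-5*y*exp(x*y) + 3*y*exp(y*z) + 5*z*sin(x*z) - 2*exp(x + z) + 2*cos(y) - 5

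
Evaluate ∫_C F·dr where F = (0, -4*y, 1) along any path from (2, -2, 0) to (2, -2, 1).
1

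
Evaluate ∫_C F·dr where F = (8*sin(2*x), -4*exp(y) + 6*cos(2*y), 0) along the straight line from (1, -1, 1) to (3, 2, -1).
-4*exp(2) - 4*cos(6) + 3*sin(4) + 4*cos(2) + 4*exp(-1) + 3*sin(2)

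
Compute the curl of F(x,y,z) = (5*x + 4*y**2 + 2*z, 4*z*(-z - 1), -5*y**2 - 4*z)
(-10*y + 8*z + 4, 2, -8*y)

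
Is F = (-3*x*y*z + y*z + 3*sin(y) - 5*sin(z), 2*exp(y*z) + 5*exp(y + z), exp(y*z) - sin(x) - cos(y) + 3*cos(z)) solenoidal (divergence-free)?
No, ∇·F = -3*y*z + y*exp(y*z) + 2*z*exp(y*z) + 5*exp(y + z) - 3*sin(z)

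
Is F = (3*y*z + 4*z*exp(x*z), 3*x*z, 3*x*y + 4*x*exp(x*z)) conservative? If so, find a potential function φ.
Yes, F is conservative. φ = 3*x*y*z + 4*exp(x*z)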